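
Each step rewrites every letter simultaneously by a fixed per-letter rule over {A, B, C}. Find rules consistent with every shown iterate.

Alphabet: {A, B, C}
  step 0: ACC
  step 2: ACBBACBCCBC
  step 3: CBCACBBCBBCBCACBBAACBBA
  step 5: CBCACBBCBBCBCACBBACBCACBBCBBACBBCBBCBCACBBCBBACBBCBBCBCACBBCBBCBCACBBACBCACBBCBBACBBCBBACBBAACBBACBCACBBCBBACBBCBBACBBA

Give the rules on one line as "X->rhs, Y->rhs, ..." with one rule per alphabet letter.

  step 2 ⇒ step 3: ACBBACBCCBC ⇒ CBC·A·CBB·CBB·CBC·A·CBB·A·A·CBB·A
    A ↦ CBC
    B ↦ CBB
    C ↦ A

A->CBC, B->CBB, C->A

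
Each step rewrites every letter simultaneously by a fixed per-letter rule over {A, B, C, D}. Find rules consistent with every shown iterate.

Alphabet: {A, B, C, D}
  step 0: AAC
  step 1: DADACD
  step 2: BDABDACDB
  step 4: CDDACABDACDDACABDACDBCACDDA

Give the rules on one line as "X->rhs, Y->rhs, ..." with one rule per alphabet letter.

A->DA, B->CA, C->CD, D->B

  step 1 ⇒ step 2: DADACD ⇒ B·DA·B·DA·CD·B
    A ↦ DA
    C ↦ CD
    D ↦ B
    B ↦ CA  (constrained at step 2)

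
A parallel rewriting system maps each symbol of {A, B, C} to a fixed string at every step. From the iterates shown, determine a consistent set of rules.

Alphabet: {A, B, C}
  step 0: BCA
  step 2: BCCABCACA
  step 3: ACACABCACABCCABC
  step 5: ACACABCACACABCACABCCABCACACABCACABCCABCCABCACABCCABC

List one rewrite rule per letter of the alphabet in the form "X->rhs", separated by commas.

A->BC, B->A, C->CA

  step 2 ⇒ step 3: BCCABCACA ⇒ A·CA·CA·BC·A·CA·BC·CA·BC
    A ↦ BC
    B ↦ A
    C ↦ CA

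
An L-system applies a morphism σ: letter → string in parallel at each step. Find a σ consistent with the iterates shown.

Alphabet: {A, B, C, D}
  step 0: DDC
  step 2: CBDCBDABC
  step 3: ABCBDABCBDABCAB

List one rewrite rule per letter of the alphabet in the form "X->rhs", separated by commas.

  step 2 ⇒ step 3: CBDCBDABC ⇒ AB·C·BD·AB·C·BD·AB·C·AB
    A ↦ AB
    B ↦ C
    C ↦ AB
    D ↦ BD

A->AB, B->C, C->AB, D->BD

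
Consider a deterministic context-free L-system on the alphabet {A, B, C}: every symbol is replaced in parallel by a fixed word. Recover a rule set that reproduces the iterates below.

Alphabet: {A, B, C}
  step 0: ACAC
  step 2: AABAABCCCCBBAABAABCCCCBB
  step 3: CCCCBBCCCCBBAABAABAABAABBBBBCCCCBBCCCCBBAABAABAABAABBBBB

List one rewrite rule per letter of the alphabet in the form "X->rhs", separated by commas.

  step 2 ⇒ step 3: AABAABCCCCBBAABAABCCCCBB ⇒ CC·CC·BB·CC·CC·BB·AAB·AAB·AAB·AAB·BB·BB·CC·CC·BB·CC·CC·BB·AAB·AAB·AAB·AAB·BB·BB
    A ↦ CC
    B ↦ BB
    C ↦ AAB

A->CC, B->BB, C->AAB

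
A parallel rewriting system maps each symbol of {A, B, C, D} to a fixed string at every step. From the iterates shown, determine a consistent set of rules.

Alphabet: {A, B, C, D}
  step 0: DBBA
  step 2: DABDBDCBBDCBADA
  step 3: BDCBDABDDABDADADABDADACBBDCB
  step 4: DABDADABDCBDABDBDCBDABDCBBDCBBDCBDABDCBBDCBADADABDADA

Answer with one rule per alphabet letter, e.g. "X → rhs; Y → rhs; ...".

A->CB, B->DA, C->A, D->BD

  step 3 ⇒ step 4: BDCBDABDDABDADADABDADACBBDCB ⇒ DA·BD·A·DA·BD·CB·DA·BD·BD·CB·DA·BD·CB·BD·CB·BD·CB·DA·BD·CB·BD·CB·A·DA·DA·BD·A·DA
    A ↦ CB
    B ↦ DA
    C ↦ A
    D ↦ BD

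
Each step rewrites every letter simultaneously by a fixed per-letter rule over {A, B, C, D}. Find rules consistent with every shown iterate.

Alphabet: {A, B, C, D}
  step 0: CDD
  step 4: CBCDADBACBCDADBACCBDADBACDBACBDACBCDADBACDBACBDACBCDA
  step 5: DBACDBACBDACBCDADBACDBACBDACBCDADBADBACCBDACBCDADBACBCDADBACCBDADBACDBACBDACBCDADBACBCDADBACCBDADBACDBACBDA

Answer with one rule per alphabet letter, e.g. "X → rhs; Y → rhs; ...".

A->DA, B->C, C->DBA, D->CB

  step 4 ⇒ step 5: CBCDADBACBCDADBACCBDADBACDBACBDACBCDADBACDBACBDACBCDA ⇒ DBA·C·DBA·CB·DA·CB·C·DA·DBA·C·DBA·CB·DA·CB·C·DA·DBA·DBA·C·CB·DA·CB·C·DA·DBA·CB·C·DA·DBA·C·CB·DA·DBA·C·DBA·CB·DA·CB·C·DA·DBA·CB·C·DA·DBA·C·CB·DA·DBA·C·DBA·CB·DA
    A ↦ DA
    B ↦ C
    C ↦ DBA
    D ↦ CB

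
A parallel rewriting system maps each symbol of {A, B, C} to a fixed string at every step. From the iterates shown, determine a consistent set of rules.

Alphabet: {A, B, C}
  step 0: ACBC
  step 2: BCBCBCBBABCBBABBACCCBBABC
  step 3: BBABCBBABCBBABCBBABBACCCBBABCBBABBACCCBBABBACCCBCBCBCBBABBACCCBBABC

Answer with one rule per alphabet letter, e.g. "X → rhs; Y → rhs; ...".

  step 2 ⇒ step 3: BCBCBCBBABCBBABBACCCBBABC ⇒ BBA·BC·BBA·BC·BBA·BC·BBA·BBA·CCC·BBA·BC·BBA·BBA·CCC·BBA·BBA·CCC·BC·BC·BC·BBA·BBA·CCC·BBA·BC
    A ↦ CCC
    B ↦ BBA
    C ↦ BC

A->CCC, B->BBA, C->BC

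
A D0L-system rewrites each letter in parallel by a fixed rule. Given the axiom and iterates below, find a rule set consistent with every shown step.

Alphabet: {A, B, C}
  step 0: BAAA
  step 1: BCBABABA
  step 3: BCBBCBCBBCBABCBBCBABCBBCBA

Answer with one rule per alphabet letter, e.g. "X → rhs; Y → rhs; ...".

A->BA, B->BC, C->B

  step 0 ⇒ step 1: BAAA ⇒ BC·BA·BA·BA
    A ↦ BA
    B ↦ BC
    C ↦ B  (constrained at step 1)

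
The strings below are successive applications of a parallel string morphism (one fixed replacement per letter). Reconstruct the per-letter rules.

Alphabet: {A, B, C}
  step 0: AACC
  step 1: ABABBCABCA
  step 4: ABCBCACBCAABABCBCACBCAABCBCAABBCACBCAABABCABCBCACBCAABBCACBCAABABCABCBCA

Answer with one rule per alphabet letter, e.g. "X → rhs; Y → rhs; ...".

A->AB, B->C, C->BCA

  step 0 ⇒ step 1: AACC ⇒ AB·AB·BCA·BCA
    A ↦ AB
    C ↦ BCA
    B ↦ C  (constrained at step 1)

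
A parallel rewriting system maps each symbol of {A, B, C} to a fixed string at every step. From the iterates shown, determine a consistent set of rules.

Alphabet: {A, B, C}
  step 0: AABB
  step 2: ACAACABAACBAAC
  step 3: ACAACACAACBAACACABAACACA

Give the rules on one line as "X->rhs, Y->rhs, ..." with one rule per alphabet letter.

  step 2 ⇒ step 3: ACAACABAACBAAC ⇒ AC·A·AC·AC·A·AC·BA·AC·AC·A·BA·AC·AC·A
    A ↦ AC
    B ↦ BA
    C ↦ A

A->AC, B->BA, C->A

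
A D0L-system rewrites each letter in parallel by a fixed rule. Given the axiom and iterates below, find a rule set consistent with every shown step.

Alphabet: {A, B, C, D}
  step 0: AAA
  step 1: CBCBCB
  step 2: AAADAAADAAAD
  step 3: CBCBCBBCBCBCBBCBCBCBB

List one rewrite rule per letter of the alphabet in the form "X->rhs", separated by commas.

  step 2 ⇒ step 3: AAADAAADAAAD ⇒ CB·CB·CB·B·CB·CB·CB·B·CB·CB·CB·B
    A ↦ CB
    D ↦ B
  step 1 ⇒ step 2: CBCBCB ⇒ AA·AD·AA·AD·AA·AD
    B ↦ AD
  step 1 ⇒ step 2: CBCBCB ⇒ AA·AD·AA·AD·AA·AD
    C ↦ AA

A->CB, B->AD, C->AA, D->B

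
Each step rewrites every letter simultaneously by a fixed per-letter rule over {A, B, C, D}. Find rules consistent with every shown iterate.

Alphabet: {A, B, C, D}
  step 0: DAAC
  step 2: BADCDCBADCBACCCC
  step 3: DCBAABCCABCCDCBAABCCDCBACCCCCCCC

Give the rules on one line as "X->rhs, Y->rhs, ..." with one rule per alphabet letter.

A->BA, B->DC, C->CC, D->AB

  step 2 ⇒ step 3: BADCDCBADCBACCCC ⇒ DC·BA·AB·CC·AB·CC·DC·BA·AB·CC·DC·BA·CC·CC·CC·CC
    A ↦ BA
    B ↦ DC
    C ↦ CC
    D ↦ AB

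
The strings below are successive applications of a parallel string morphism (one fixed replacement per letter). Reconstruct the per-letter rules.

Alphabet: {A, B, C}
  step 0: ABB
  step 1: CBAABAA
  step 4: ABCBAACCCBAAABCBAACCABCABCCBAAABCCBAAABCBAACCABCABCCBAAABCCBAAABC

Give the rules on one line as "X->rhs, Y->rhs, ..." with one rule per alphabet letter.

A->C, B->BAA, C->ABC

  step 0 ⇒ step 1: ABB ⇒ C·BAA·BAA
    A ↦ C
    B ↦ BAA
    C ↦ ABC  (constrained at step 1)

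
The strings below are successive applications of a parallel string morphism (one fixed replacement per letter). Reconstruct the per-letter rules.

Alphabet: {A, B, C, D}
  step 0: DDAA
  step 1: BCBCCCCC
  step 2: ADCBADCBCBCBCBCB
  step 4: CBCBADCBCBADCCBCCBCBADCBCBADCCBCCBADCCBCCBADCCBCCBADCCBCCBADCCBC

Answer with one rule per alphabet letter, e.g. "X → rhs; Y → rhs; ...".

A->CC, B->AD, C->CB, D->BC

  step 1 ⇒ step 2: BCBCCCCC ⇒ AD·CB·AD·CB·CB·CB·CB·CB
    B ↦ AD
    C ↦ CB
  step 0 ⇒ step 1: DDAA ⇒ BC·BC·CC·CC
    A ↦ CC
  step 0 ⇒ step 1: DDAA ⇒ BC·BC·CC·CC
    D ↦ BC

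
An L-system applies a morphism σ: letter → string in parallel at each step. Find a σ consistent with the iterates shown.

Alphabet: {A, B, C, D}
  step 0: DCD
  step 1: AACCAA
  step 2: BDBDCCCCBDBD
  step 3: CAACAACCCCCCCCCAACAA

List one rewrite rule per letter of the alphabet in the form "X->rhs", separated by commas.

  step 2 ⇒ step 3: BDBDCCCCBDBD ⇒ C·AA·C·AA·CC·CC·CC·CC·C·AA·C·AA
    B ↦ C
    C ↦ CC
    D ↦ AA
  step 1 ⇒ step 2: AACCAA ⇒ BD·BD·CC·CC·BD·BD
    A ↦ BD

A->BD, B->C, C->CC, D->AA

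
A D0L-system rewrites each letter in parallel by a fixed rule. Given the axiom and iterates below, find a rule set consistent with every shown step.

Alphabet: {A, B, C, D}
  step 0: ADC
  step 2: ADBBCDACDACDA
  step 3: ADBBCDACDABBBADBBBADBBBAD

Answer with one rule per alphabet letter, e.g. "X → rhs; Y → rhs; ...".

A->AD, B->CDA, C->B, D->BB

  step 2 ⇒ step 3: ADBBCDACDACDA ⇒ AD·BB·CDA·CDA·B·BB·AD·B·BB·AD·B·BB·AD
    A ↦ AD
    B ↦ CDA
    C ↦ B
    D ↦ BB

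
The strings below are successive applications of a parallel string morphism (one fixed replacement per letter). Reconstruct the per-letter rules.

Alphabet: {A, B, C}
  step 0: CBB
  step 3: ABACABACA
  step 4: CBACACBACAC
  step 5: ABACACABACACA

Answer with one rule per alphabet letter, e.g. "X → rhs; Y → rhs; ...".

  step 4 ⇒ step 5: CBACACBACAC ⇒ A·BA·C·A·C·A·BA·C·A·C·A
    A ↦ C
    B ↦ BA
    C ↦ A

A->C, B->BA, C->A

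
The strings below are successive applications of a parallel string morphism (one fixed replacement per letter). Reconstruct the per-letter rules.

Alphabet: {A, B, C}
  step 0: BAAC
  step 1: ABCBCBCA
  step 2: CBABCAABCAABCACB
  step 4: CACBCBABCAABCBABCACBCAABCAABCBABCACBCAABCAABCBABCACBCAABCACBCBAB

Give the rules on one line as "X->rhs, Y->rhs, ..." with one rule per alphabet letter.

A->CB, B->AB, C->CA

  step 1 ⇒ step 2: ABCBCBCA ⇒ CB·AB·CA·AB·CA·AB·CA·CB
    A ↦ CB
    B ↦ AB
    C ↦ CA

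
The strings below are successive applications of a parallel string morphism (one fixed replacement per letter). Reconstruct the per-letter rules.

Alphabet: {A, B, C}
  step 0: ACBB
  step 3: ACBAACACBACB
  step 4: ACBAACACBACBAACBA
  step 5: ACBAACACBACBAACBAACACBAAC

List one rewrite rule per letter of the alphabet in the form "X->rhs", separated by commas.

  step 4 ⇒ step 5: ACBAACACBACBAACBA ⇒ AC·B·A·AC·AC·B·AC·B·A·AC·B·A·AC·AC·B·A·AC
    A ↦ AC
    B ↦ A
    C ↦ B

A->AC, B->A, C->B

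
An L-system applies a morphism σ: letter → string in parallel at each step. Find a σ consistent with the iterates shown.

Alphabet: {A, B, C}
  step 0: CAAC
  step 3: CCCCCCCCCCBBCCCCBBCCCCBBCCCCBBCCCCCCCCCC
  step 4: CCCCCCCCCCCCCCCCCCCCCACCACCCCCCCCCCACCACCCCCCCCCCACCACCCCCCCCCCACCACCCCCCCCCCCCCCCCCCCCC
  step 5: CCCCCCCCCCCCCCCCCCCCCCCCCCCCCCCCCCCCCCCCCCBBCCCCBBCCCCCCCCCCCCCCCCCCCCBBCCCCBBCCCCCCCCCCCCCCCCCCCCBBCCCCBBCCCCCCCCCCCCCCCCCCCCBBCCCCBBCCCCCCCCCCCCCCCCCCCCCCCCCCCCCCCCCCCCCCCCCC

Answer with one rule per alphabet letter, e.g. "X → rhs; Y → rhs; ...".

A->BB, B->CAC, C->CC

  step 4 ⇒ step 5: CCCCCCCCCCCCCCCCCCCCCACCACCCCCCCCCCACCACCCCCCCCCCACCACCCCCCCCCCACCACCCCCCCCCCCCCCCCCCCCC ⇒ CC·CC·CC·CC·CC·CC·CC·CC·CC·CC·CC·CC·CC·CC·CC·CC·CC·CC·CC·CC·CC·BB·CC·CC·BB·CC·CC·CC·CC·CC·CC·CC·CC·CC·CC·BB·CC·CC·BB·CC·CC·CC·CC·CC·CC·CC·CC·CC·CC·BB·CC·CC·BB·CC·CC·CC·CC·CC·CC·CC·CC·CC·CC·BB·CC·CC·BB·CC·CC·CC·CC·CC·CC·CC·CC·CC·CC·CC·CC·CC·CC·CC·CC·CC·CC·CC·CC·CC
    A ↦ BB
    C ↦ CC
  step 3 ⇒ step 4: CCCCCCCCCCBBCCCCBBCCCCBBCCCCBBCCCCCCCCCC ⇒ CC·CC·CC·CC·CC·CC·CC·CC·CC·CC·CAC·CAC·CC·CC·CC·CC·CAC·CAC·CC·CC·CC·CC·CAC·CAC·CC·CC·CC·CC·CAC·CAC·CC·CC·CC·CC·CC·CC·CC·CC·CC·CC
    B ↦ CAC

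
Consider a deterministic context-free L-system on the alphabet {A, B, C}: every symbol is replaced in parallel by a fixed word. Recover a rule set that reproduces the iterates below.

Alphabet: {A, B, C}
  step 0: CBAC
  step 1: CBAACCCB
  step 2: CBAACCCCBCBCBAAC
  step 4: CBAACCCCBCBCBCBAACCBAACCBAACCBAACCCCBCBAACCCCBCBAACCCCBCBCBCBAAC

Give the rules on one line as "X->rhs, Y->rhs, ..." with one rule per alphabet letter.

  step 1 ⇒ step 2: CBAACCCB ⇒ CB·AAC·C·C·CB·CB·CB·AAC
    A ↦ C
    B ↦ AAC
    C ↦ CB

A->C, B->AAC, C->CB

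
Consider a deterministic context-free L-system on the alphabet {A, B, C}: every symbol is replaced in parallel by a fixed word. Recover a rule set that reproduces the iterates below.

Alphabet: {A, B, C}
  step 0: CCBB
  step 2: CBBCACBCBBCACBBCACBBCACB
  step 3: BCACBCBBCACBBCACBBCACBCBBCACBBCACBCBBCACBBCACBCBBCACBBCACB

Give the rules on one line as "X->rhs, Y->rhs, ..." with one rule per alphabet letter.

A->CB, B->CB, C->BCA

  step 2 ⇒ step 3: CBBCACBCBBCACBBCACBBCACB ⇒ BCA·CB·CB·BCA·CB·BCA·CB·BCA·CB·CB·BCA·CB·BCA·CB·CB·BCA·CB·BCA·CB·CB·BCA·CB·BCA·CB
    A ↦ CB
    B ↦ CB
    C ↦ BCA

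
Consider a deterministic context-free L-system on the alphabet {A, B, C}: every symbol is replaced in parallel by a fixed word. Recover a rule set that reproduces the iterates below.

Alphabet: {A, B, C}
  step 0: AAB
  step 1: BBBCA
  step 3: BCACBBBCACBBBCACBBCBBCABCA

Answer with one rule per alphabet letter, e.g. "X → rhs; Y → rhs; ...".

  step 0 ⇒ step 1: AAB ⇒ B·B·BCA
    A ↦ B
    B ↦ BCA
    C ↦ CB  (constrained at step 1)

A->B, B->BCA, C->CB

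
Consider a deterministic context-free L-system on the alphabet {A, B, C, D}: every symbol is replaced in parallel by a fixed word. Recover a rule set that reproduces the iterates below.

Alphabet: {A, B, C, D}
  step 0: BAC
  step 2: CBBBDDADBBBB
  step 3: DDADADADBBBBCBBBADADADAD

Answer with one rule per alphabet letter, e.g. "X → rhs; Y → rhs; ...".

  step 2 ⇒ step 3: CBBBDDADBBBB ⇒ DD·AD·AD·AD·BB·BB·CB·BB·AD·AD·AD·AD
    A ↦ CB
    B ↦ AD
    C ↦ DD
    D ↦ BB

A->CB, B->AD, C->DD, D->BB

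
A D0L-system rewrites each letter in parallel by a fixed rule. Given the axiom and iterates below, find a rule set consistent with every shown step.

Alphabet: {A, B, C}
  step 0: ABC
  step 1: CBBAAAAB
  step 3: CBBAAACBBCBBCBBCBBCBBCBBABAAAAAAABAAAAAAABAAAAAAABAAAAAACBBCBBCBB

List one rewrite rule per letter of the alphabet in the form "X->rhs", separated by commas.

A->CBB, B->AAA, C->AB

  step 0 ⇒ step 1: ABC ⇒ CBB·AAA·AB
    A ↦ CBB
    B ↦ AAA
    C ↦ AB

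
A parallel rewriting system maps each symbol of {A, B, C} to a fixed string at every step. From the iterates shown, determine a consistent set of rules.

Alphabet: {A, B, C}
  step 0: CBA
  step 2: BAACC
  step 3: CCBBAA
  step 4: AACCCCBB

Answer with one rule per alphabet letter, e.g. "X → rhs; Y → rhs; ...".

  step 3 ⇒ step 4: CCBBAA ⇒ A·A·CC·CC·B·B
    A ↦ B
    B ↦ CC
    C ↦ A

A->B, B->CC, C->A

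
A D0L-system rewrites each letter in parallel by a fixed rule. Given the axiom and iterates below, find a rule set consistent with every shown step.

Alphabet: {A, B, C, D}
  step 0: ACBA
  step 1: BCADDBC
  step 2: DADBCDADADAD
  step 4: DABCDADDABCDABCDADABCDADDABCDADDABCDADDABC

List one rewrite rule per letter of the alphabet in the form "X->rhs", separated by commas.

A->BC, B->D, C->AD, D->DA

  step 1 ⇒ step 2: BCADDBC ⇒ D·AD·BC·DA·DA·D·AD
    A ↦ BC
    B ↦ D
    C ↦ AD
    D ↦ DA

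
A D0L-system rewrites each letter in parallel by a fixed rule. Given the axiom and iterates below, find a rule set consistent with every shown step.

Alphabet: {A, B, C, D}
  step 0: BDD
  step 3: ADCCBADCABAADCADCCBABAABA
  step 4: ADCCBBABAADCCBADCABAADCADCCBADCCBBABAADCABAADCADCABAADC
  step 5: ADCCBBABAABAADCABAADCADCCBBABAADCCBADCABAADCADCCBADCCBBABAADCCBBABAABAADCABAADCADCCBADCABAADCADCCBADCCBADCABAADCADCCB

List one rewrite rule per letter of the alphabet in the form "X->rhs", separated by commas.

A->ADC, B->ABA, C->B, D->C

  step 4 ⇒ step 5: ADCCBBABAADCCBADCABAADCADCCBADCCBBABAADCABAADCADCABAADC ⇒ ADC·C·B·B·ABA·ABA·ADC·ABA·ADC·ADC·C·B·B·ABA·ADC·C·B·ADC·ABA·ADC·ADC·C·B·ADC·C·B·B·ABA·ADC·C·B·B·ABA·ABA·ADC·ABA·ADC·ADC·C·B·ADC·ABA·ADC·ADC·C·B·ADC·C·B·ADC·ABA·ADC·ADC·C·B
    A ↦ ADC
    B ↦ ABA
    C ↦ B
    D ↦ C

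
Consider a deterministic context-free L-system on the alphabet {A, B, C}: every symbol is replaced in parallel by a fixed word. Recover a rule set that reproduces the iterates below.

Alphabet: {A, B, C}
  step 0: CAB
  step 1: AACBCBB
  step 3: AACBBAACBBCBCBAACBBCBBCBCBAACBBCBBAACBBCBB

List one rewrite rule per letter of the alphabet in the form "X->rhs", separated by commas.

A->CB, B->CBB, C->AA

  step 0 ⇒ step 1: CAB ⇒ AA·CB·CBB
    A ↦ CB
    B ↦ CBB
    C ↦ AA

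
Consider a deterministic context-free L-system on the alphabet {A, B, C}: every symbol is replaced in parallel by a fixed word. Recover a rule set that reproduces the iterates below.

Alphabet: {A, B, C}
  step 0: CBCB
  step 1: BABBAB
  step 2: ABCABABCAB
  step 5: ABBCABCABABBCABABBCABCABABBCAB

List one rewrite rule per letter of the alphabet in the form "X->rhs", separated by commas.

A->C, B->AB, C->B

  step 1 ⇒ step 2: BABBAB ⇒ AB·C·AB·AB·C·AB
    A ↦ C
    B ↦ AB
  step 0 ⇒ step 1: CBCB ⇒ B·AB·B·AB
    C ↦ B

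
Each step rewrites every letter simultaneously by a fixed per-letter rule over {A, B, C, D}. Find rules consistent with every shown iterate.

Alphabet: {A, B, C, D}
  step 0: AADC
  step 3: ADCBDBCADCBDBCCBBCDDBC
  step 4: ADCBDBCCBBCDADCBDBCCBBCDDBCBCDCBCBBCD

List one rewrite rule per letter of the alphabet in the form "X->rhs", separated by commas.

  step 3 ⇒ step 4: ADCBDBCADCBDBCCBBCDDBC ⇒ AD·CB·D·BC·CB·BC·D·AD·CB·D·BC·CB·BC·D·D·BC·BC·D·CB·CB·BC·D
    A ↦ AD
    B ↦ BC
    C ↦ D
    D ↦ CB

A->AD, B->BC, C->D, D->CB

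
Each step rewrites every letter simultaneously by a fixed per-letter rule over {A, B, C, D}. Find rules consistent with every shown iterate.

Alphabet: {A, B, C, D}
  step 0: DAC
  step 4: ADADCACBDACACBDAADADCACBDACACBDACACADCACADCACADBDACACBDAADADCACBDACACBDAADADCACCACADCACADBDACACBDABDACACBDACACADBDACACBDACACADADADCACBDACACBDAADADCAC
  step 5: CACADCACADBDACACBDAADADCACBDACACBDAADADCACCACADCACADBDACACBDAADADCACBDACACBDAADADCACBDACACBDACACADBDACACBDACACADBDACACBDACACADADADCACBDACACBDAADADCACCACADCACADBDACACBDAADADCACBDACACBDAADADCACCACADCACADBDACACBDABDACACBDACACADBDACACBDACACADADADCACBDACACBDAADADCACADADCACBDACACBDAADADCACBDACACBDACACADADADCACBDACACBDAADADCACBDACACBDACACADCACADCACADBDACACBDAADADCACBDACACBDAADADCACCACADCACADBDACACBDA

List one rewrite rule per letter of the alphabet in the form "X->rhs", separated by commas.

A->CAC, B->AD, C->BDA, D->AD

  step 4 ⇒ step 5: ADADCACBDACACBDAADADCACBDACACBDACACADCACADCACADBDACACBDAADADCACBDACACBDAADADCACCACADCACADBDACACBDABDACACBDACACADBDACACBDACACADADADCACBDACACBDAADADCAC ⇒ CAC·AD·CAC·AD·BDA·CAC·BDA·AD·AD·CAC·BDA·CAC·BDA·AD·AD·CAC·CAC·AD·CAC·AD·BDA·CAC·BDA·AD·AD·CAC·BDA·CAC·BDA·AD·AD·CAC·BDA·CAC·BDA·CAC·AD·BDA·CAC·BDA·CAC·AD·BDA·CAC·BDA·CAC·AD·AD·AD·CAC·BDA·CAC·BDA·AD·AD·CAC·CAC·AD·CAC·AD·BDA·CAC·BDA·AD·AD·CAC·BDA·CAC·BDA·AD·AD·CAC·CAC·AD·CAC·AD·BDA·CAC·BDA·BDA·CAC·BDA·CAC·AD·BDA·CAC·BDA·CAC·AD·AD·AD·CAC·BDA·CAC·BDA·AD·AD·CAC·AD·AD·CAC·BDA·CAC·BDA·AD·AD·CAC·BDA·CAC·BDA·CAC·AD·AD·AD·CAC·BDA·CAC·BDA·AD·AD·CAC·BDA·CAC·BDA·CAC·AD·CAC·AD·CAC·AD·BDA·CAC·BDA·AD·AD·CAC·BDA·CAC·BDA·AD·AD·CAC·CAC·AD·CAC·AD·BDA·CAC·BDA
    A ↦ CAC
    B ↦ AD
    C ↦ BDA
    D ↦ AD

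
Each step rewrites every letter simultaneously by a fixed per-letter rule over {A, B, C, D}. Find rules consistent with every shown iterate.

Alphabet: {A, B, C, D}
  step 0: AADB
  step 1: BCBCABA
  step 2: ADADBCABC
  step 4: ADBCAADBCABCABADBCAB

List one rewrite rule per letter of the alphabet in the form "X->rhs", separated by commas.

  step 1 ⇒ step 2: BCBCABA ⇒ A·D·A·D·BC·A·BC
    A ↦ BC
    B ↦ A
    C ↦ D
  step 0 ⇒ step 1: AADB ⇒ BC·BC·AB·A
    D ↦ AB

A->BC, B->A, C->D, D->AB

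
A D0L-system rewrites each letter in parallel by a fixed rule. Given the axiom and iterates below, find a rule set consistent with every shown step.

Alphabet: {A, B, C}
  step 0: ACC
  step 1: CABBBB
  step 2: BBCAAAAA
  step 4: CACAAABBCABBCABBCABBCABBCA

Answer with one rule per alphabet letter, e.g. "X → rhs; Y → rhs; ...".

  step 1 ⇒ step 2: CABBBB ⇒ BB·CA·A·A·A·A
    A ↦ CA
    B ↦ A
    C ↦ BB

A->CA, B->A, C->BB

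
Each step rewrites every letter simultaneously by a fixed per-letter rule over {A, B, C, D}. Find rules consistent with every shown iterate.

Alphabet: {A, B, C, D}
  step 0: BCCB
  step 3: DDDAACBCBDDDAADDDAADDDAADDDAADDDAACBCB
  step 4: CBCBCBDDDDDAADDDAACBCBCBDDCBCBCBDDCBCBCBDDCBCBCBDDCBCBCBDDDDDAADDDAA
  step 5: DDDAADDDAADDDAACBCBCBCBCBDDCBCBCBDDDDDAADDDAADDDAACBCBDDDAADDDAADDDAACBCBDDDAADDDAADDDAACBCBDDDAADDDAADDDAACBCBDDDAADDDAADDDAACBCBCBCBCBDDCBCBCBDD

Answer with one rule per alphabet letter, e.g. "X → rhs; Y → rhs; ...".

A->D, B->DAA, C->DD, D->CB

  step 4 ⇒ step 5: CBCBCBDDDDDAADDDAACBCBCBDDCBCBCBDDCBCBCBDDCBCBCBDDCBCBCBDDDDDAADDDAA ⇒ DD·DAA·DD·DAA·DD·DAA·CB·CB·CB·CB·CB·D·D·CB·CB·CB·D·D·DD·DAA·DD·DAA·DD·DAA·CB·CB·DD·DAA·DD·DAA·DD·DAA·CB·CB·DD·DAA·DD·DAA·DD·DAA·CB·CB·DD·DAA·DD·DAA·DD·DAA·CB·CB·DD·DAA·DD·DAA·DD·DAA·CB·CB·CB·CB·CB·D·D·CB·CB·CB·D·D
    A ↦ D
    B ↦ DAA
    C ↦ DD
    D ↦ CB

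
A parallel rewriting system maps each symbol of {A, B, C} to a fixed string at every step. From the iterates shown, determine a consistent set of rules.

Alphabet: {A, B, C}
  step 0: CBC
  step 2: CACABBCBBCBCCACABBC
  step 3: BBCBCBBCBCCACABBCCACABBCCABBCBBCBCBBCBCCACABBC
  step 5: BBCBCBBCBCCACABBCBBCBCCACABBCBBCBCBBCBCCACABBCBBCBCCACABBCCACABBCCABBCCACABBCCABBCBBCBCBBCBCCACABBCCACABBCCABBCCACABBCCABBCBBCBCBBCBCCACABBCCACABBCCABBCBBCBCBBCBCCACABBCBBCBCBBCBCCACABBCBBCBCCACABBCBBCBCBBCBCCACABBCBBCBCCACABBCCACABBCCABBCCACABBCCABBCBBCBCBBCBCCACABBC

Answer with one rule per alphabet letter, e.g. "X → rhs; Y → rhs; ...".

A->BC, B->CA, C->BBC

  step 2 ⇒ step 3: CACABBCBBCBCCACABBC ⇒ BBC·BC·BBC·BC·CA·CA·BBC·CA·CA·BBC·CA·BBC·BBC·BC·BBC·BC·CA·CA·BBC
    A ↦ BC
    B ↦ CA
    C ↦ BBC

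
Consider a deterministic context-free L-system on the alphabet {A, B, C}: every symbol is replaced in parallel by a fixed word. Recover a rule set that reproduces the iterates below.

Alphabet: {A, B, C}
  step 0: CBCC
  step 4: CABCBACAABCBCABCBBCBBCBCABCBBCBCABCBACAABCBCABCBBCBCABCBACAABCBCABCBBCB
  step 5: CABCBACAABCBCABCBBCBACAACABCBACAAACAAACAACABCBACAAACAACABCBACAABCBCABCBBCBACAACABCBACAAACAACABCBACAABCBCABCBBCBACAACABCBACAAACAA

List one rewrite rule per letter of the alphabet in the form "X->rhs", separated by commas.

A->BCB, B->A, C->CA

  step 4 ⇒ step 5: CABCBACAABCBCABCBBCBBCBCABCBBCBCABCBACAABCBCABCBBCBCABCBACAABCBCABCBBCB ⇒ CA·BCB·A·CA·A·BCB·CA·BCB·BCB·A·CA·A·CA·BCB·A·CA·A·A·CA·A·A·CA·A·CA·BCB·A·CA·A·A·CA·A·CA·BCB·A·CA·A·BCB·CA·BCB·BCB·A·CA·A·CA·BCB·A·CA·A·A·CA·A·CA·BCB·A·CA·A·BCB·CA·BCB·BCB·A·CA·A·CA·BCB·A·CA·A·A·CA·A
    A ↦ BCB
    B ↦ A
    C ↦ CA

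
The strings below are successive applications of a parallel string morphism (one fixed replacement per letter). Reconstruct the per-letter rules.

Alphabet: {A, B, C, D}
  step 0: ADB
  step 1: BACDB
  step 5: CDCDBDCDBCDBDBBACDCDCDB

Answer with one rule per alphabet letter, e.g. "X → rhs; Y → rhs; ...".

A->BA, B->DB, C->D, D->C

  step 0 ⇒ step 1: ADB ⇒ BA·C·DB
    A ↦ BA
    B ↦ DB
    D ↦ C
    C ↦ D  (constrained at step 1)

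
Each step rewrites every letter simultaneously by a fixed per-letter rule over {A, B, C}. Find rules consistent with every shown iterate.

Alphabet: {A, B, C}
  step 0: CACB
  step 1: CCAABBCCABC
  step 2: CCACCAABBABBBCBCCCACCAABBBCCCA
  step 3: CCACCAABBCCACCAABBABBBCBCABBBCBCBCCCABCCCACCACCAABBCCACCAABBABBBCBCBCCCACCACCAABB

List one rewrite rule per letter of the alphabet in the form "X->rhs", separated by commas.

  step 2 ⇒ step 3: CCACCAABBABBBCBCCCACCAABBBCCCA ⇒ CCA·CCA·ABB·CCA·CCA·ABB·ABB·BC·BC·ABB·BC·BC·BC·CCA·BC·CCA·CCA·CCA·ABB·CCA·CCA·ABB·ABB·BC·BC·BC·CCA·CCA·CCA·ABB
    A ↦ ABB
    B ↦ BC
    C ↦ CCA

A->ABB, B->BC, C->CCA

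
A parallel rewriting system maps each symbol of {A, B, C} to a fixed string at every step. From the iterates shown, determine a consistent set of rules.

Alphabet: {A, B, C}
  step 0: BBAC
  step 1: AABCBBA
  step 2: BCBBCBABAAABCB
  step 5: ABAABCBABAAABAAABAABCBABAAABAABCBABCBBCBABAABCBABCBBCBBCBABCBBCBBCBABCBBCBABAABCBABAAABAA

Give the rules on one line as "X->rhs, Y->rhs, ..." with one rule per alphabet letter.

A->BCB, B->A, C->BA

  step 1 ⇒ step 2: AABCBBA ⇒ BCB·BCB·A·BA·A·A·BCB
    A ↦ BCB
    B ↦ A
    C ↦ BA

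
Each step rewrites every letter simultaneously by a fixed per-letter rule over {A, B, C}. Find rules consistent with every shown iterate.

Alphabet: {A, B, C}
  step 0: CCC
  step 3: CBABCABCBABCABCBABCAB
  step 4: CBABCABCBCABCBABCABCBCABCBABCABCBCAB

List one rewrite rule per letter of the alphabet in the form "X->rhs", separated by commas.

  step 3 ⇒ step 4: CBABCABCBABCABCBABCAB ⇒ CB·AB·C·AB·CB·C·AB·CB·AB·C·AB·CB·C·AB·CB·AB·C·AB·CB·C·AB
    A ↦ C
    B ↦ AB
    C ↦ CB

A->C, B->AB, C->CB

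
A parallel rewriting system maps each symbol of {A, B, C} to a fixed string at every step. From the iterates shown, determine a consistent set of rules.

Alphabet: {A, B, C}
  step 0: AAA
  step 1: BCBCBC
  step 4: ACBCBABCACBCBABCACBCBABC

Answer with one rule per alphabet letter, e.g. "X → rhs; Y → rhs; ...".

  step 0 ⇒ step 1: AAA ⇒ BC·BC·BC
    A ↦ BC
    B ↦ A  (constrained at step 1)
    C ↦ CB  (constrained at step 1)

A->BC, B->A, C->CB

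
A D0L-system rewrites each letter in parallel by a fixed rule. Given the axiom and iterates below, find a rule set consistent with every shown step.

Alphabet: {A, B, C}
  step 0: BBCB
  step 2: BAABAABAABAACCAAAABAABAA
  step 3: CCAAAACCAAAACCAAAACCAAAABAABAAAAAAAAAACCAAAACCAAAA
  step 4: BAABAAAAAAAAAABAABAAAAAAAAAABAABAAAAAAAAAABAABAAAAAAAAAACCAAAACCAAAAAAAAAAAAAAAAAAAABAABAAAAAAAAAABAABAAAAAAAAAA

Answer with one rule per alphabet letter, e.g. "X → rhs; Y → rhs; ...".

  step 3 ⇒ step 4: CCAAAACCAAAACCAAAACCAAAABAABAAAAAAAAAACCAAAACCAAAA ⇒ BAA·BAA·AA·AA·AA·AA·BAA·BAA·AA·AA·AA·AA·BAA·BAA·AA·AA·AA·AA·BAA·BAA·AA·AA·AA·AA·CC·AA·AA·CC·AA·AA·AA·AA·AA·AA·AA·AA·AA·AA·BAA·BAA·AA·AA·AA·AA·BAA·BAA·AA·AA·AA·AA
    A ↦ AA
    B ↦ CC
    C ↦ BAA

A->AA, B->CC, C->BAA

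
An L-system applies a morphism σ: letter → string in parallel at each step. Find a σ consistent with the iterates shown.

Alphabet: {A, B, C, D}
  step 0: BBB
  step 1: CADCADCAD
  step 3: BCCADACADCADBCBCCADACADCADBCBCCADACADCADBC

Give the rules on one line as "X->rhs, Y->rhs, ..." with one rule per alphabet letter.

  step 0 ⇒ step 1: BBB ⇒ CAD·CAD·CAD
    B ↦ CAD
    A ↦ BC  (constrained at step 1)
    C ↦ A  (constrained at step 1)
    D ↦ BBA  (constrained at step 1)

A->BC, B->CAD, C->A, D->BBA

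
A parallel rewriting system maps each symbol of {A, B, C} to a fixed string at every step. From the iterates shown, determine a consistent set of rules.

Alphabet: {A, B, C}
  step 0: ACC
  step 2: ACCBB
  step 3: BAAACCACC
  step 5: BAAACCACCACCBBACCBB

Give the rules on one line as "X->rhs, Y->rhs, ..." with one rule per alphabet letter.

A->B, B->ACC, C->A

  step 2 ⇒ step 3: ACCBB ⇒ B·A·A·ACC·ACC
    A ↦ B
    B ↦ ACC
    C ↦ A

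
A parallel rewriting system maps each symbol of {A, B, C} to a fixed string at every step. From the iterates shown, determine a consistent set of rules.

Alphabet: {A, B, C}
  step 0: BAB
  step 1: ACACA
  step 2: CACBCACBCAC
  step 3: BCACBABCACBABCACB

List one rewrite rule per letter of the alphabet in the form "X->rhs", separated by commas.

A->CAC, B->A, C->B

  step 2 ⇒ step 3: CACBCACBCAC ⇒ B·CAC·B·A·B·CAC·B·A·B·CAC·B
    A ↦ CAC
    B ↦ A
    C ↦ B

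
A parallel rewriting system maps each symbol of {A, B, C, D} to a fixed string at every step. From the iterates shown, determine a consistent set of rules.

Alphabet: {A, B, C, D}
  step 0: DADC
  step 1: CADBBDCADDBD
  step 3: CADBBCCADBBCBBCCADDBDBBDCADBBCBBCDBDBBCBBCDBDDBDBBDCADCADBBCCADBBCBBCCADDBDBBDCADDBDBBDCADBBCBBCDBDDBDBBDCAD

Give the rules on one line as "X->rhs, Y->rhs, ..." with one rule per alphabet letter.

A->BBD, B->BBC, C->DBD, D->CAD

  step 0 ⇒ step 1: DADC ⇒ CAD·BBD·CAD·DBD
    A ↦ BBD
    C ↦ DBD
    D ↦ CAD
    B ↦ BBC  (constrained at step 1)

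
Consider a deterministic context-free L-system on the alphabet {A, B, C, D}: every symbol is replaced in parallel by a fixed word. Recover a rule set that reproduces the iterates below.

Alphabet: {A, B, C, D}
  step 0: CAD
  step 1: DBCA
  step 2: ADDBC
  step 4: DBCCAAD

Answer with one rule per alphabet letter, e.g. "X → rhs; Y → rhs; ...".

  step 1 ⇒ step 2: DBCA ⇒ A·D·DB·C
    A ↦ C
    B ↦ D
    C ↦ DB
    D ↦ A

A->C, B->D, C->DB, D->A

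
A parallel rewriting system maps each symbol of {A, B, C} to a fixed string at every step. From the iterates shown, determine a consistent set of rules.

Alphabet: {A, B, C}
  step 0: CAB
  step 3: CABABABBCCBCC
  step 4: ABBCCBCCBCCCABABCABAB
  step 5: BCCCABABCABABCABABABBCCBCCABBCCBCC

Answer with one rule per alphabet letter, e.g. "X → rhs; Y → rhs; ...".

A->BC, B->C, C->AB

  step 4 ⇒ step 5: ABBCCBCCBCCCABABCABAB ⇒ BC·C·C·AB·AB·C·AB·AB·C·AB·AB·AB·BC·C·BC·C·AB·BC·C·BC·C
    A ↦ BC
    B ↦ C
    C ↦ AB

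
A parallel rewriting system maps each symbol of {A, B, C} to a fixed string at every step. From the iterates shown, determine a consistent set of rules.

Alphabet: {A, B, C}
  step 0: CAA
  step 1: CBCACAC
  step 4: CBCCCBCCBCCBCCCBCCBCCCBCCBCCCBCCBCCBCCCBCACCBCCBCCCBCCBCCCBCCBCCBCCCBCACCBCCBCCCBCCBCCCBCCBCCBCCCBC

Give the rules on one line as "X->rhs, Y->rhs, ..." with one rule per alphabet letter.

A->AC, B->C, C->CBC

  step 0 ⇒ step 1: CAA ⇒ CBC·AC·AC
    A ↦ AC
    C ↦ CBC
    B ↦ C  (constrained at step 1)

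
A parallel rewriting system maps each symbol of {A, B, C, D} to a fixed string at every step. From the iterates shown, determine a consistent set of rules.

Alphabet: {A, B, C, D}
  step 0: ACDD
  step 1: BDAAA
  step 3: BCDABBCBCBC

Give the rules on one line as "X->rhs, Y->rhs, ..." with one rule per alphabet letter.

  step 0 ⇒ step 1: ACDD ⇒ B·DA·A·A
    A ↦ B
    C ↦ DA
    D ↦ A
    B ↦ BC  (constrained at step 1)

A->B, B->BC, C->DA, D->A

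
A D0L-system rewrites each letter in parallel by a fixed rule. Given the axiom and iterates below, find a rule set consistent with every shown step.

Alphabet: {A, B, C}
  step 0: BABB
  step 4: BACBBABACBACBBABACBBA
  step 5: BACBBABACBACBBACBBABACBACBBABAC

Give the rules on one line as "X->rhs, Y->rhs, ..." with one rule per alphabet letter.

  step 4 ⇒ step 5: BACBBABACBACBBABACBBA ⇒ BA·C·B·BA·BA·C·BA·C·B·BA·C·B·BA·BA·C·BA·C·B·BA·BA·C
    A ↦ C
    B ↦ BA
    C ↦ B

A->C, B->BA, C->B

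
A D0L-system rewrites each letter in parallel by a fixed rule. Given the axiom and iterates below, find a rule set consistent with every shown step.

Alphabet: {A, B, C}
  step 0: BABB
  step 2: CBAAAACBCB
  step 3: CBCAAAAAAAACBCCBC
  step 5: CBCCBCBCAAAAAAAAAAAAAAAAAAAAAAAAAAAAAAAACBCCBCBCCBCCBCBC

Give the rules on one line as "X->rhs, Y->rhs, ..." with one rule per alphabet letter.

A->AA, B->C, C->CB

  step 2 ⇒ step 3: CBAAAACBCB ⇒ CB·C·AA·AA·AA·AA·CB·C·CB·C
    A ↦ AA
    B ↦ C
    C ↦ CB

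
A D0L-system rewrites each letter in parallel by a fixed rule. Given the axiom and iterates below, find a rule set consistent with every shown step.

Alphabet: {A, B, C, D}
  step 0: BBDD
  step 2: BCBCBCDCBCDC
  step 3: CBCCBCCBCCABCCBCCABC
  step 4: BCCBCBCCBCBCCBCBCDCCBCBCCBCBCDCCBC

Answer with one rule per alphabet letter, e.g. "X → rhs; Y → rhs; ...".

  step 3 ⇒ step 4: CBCCBCCBCCABCCBCCABC ⇒ BC·C·BC·BC·C·BC·BC·C·BC·BC·DC·C·BC·BC·C·BC·BC·DC·C·BC
    A ↦ DC
    B ↦ C
    C ↦ BC
  step 2 ⇒ step 3: BCBCBCDCBCDC ⇒ C·BC·C·BC·C·BC·CA·BC·C·BC·CA·BC
    D ↦ CA

A->DC, B->C, C->BC, D->CA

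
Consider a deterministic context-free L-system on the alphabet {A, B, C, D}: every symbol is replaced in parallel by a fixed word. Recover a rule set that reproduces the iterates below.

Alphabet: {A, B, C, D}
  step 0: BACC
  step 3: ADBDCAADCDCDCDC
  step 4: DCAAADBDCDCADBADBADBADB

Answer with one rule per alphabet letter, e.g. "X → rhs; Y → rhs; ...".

  step 3 ⇒ step 4: ADBDCAADCDCDCDC ⇒ DC·A·A·A·DB·DC·DC·A·DB·A·DB·A·DB·A·DB
    A ↦ DC
    B ↦ A
    C ↦ DB
    D ↦ A

A->DC, B->A, C->DB, D->A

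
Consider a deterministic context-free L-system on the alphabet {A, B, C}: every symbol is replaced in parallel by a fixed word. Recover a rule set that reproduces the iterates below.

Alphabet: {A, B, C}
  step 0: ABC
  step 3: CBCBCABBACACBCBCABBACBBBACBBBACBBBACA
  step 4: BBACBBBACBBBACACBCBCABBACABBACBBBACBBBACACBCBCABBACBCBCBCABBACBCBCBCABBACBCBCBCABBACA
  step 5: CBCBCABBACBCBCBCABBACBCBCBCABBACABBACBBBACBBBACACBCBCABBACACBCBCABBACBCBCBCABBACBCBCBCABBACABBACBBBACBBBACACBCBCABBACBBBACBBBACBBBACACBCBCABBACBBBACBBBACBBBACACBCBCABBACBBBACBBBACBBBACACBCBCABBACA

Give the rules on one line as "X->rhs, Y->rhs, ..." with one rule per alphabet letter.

  step 4 ⇒ step 5: BBACBBBACBBBACACBCBCABBACABBACBBBACBBBACACBCBCABBACBCBCBCABBACBCBCBCABBACBCBCBCABBACA ⇒ CB·CB·CA·BBA·CB·CB·CB·CA·BBA·CB·CB·CB·CA·BBA·CA·BBA·CB·BBA·CB·BBA·CA·CB·CB·CA·BBA·CA·CB·CB·CA·BBA·CB·CB·CB·CA·BBA·CB·CB·CB·CA·BBA·CA·BBA·CB·BBA·CB·BBA·CA·CB·CB·CA·BBA·CB·BBA·CB·BBA·CB·BBA·CA·CB·CB·CA·BBA·CB·BBA·CB·BBA·CB·BBA·CA·CB·CB·CA·BBA·CB·BBA·CB·BBA·CB·BBA·CA·CB·CB·CA·BBA·CA
    A ↦ CA
    B ↦ CB
    C ↦ BBA

A->CA, B->CB, C->BBA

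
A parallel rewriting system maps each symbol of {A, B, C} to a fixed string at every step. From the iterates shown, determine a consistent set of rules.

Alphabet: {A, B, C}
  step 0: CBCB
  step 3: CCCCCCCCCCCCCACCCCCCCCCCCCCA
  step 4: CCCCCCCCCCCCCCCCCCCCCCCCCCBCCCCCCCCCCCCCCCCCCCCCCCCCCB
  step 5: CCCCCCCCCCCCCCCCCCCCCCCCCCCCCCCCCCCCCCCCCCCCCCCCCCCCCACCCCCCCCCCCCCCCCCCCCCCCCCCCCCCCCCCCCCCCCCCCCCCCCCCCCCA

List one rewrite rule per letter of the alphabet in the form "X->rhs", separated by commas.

A->B, B->CA, C->CC

  step 4 ⇒ step 5: CCCCCCCCCCCCCCCCCCCCCCCCCCBCCCCCCCCCCCCCCCCCCCCCCCCCCB ⇒ CC·CC·CC·CC·CC·CC·CC·CC·CC·CC·CC·CC·CC·CC·CC·CC·CC·CC·CC·CC·CC·CC·CC·CC·CC·CC·CA·CC·CC·CC·CC·CC·CC·CC·CC·CC·CC·CC·CC·CC·CC·CC·CC·CC·CC·CC·CC·CC·CC·CC·CC·CC·CC·CA
    B ↦ CA
    C ↦ CC
  step 3 ⇒ step 4: CCCCCCCCCCCCCACCCCCCCCCCCCCA ⇒ CC·CC·CC·CC·CC·CC·CC·CC·CC·CC·CC·CC·CC·B·CC·CC·CC·CC·CC·CC·CC·CC·CC·CC·CC·CC·CC·B
    A ↦ B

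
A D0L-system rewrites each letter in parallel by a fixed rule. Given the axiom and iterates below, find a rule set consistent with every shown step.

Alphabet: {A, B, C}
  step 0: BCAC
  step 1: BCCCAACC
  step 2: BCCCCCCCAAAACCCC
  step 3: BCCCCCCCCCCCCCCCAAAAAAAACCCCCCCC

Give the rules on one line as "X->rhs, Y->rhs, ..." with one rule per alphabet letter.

A->AA, B->BC, C->CC

  step 2 ⇒ step 3: BCCCCCCCAAAACCCC ⇒ BC·CC·CC·CC·CC·CC·CC·CC·AA·AA·AA·AA·CC·CC·CC·CC
    A ↦ AA
    B ↦ BC
    C ↦ CC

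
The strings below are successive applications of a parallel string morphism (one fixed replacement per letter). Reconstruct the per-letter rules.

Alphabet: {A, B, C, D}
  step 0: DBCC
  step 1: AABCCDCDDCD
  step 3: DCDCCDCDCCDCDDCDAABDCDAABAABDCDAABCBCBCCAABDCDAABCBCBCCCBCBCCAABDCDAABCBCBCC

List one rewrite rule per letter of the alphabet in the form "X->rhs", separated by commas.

A->CB, B->CC, C->DCD, D->AAB

  step 0 ⇒ step 1: DBCC ⇒ AAB·CC·DCD·DCD
    B ↦ CC
    C ↦ DCD
    D ↦ AAB
    A ↦ CB  (constrained at step 1)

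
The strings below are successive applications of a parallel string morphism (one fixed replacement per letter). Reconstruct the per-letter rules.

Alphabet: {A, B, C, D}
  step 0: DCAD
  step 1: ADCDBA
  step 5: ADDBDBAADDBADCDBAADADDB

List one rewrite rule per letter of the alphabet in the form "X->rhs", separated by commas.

  step 0 ⇒ step 1: DCAD ⇒ A·DC·DB·A
    A ↦ DB
    C ↦ DC
    D ↦ A
    B ↦ D  (constrained at step 1)

A->DB, B->D, C->DC, D->A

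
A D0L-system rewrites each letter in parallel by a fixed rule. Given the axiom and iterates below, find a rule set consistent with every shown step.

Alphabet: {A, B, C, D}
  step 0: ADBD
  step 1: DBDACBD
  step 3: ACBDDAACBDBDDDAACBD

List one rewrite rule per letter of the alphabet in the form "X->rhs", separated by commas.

A->D, B->AC, C->A, D->BD

  step 0 ⇒ step 1: ADBD ⇒ D·BD·AC·BD
    A ↦ D
    B ↦ AC
    D ↦ BD
    C ↦ A  (constrained at step 1)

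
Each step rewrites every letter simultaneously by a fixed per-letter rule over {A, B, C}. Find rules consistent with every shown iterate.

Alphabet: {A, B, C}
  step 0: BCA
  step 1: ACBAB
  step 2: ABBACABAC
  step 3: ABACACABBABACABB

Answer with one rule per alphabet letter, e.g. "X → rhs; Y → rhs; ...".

  step 2 ⇒ step 3: ABBACABAC ⇒ AB·AC·AC·AB·B·AB·AC·AB·B
    A ↦ AB
    B ↦ AC
    C ↦ B

A->AB, B->AC, C->B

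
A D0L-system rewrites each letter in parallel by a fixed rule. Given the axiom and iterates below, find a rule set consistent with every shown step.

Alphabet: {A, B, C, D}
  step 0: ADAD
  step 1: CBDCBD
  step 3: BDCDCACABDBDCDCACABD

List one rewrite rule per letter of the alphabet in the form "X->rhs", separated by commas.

  step 0 ⇒ step 1: ADAD ⇒ C·BD·C·BD
    A ↦ C
    D ↦ BD
    B ↦ ACA  (constrained at step 1)
    C ↦ D  (constrained at step 1)

A->C, B->ACA, C->D, D->BD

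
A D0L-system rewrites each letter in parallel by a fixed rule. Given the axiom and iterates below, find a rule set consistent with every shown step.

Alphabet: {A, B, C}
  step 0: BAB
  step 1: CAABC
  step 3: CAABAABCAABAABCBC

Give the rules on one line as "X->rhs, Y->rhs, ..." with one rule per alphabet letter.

  step 0 ⇒ step 1: BAB ⇒ C·AAB·C
    A ↦ AAB
    B ↦ C
    C ↦ B  (constrained at step 1)

A->AAB, B->C, C->B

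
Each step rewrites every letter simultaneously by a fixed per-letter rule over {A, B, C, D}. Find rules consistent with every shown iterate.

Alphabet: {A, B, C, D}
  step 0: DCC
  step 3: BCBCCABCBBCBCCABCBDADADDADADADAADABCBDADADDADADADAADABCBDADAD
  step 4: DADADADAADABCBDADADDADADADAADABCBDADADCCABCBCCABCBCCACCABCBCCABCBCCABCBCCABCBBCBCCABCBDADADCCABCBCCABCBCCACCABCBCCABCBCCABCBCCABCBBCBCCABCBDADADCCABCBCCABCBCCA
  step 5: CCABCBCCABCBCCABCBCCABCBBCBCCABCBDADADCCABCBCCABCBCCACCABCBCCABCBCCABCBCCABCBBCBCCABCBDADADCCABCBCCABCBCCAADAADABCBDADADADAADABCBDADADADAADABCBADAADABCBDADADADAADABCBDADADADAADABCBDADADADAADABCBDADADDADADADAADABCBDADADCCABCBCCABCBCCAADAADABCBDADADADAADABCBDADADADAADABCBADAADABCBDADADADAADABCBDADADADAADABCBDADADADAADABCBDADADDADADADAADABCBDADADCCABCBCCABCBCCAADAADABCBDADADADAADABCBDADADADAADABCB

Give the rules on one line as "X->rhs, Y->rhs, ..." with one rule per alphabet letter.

A->BCB, B->D, C->ADA, D->CCA

  step 4 ⇒ step 5: DADADADAADABCBDADADDADADADAADABCBDADADCCABCBCCABCBCCACCABCBCCABCBCCABCBCCABCBBCBCCABCBDADADCCABCBCCABCBCCACCABCBCCABCBCCABCBCCABCBBCBCCABCBDADADCCABCBCCABCBCCA ⇒ CCA·BCB·CCA·BCB·CCA·BCB·CCA·BCB·BCB·CCA·BCB·D·ADA·D·CCA·BCB·CCA·BCB·CCA·CCA·BCB·CCA·BCB·CCA·BCB·CCA·BCB·BCB·CCA·BCB·D·ADA·D·CCA·BCB·CCA·BCB·CCA·ADA·ADA·BCB·D·ADA·D·ADA·ADA·BCB·D·ADA·D·ADA·ADA·BCB·ADA·ADA·BCB·D·ADA·D·ADA·ADA·BCB·D·ADA·D·ADA·ADA·BCB·D·ADA·D·ADA·ADA·BCB·D·ADA·D·D·ADA·D·ADA·ADA·BCB·D·ADA·D·CCA·BCB·CCA·BCB·CCA·ADA·ADA·BCB·D·ADA·D·ADA·ADA·BCB·D·ADA·D·ADA·ADA·BCB·ADA·ADA·BCB·D·ADA·D·ADA·ADA·BCB·D·ADA·D·ADA·ADA·BCB·D·ADA·D·ADA·ADA·BCB·D·ADA·D·D·ADA·D·ADA·ADA·BCB·D·ADA·D·CCA·BCB·CCA·BCB·CCA·ADA·ADA·BCB·D·ADA·D·ADA·ADA·BCB·D·ADA·D·ADA·ADA·BCB
    A ↦ BCB
    B ↦ D
    C ↦ ADA
    D ↦ CCA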